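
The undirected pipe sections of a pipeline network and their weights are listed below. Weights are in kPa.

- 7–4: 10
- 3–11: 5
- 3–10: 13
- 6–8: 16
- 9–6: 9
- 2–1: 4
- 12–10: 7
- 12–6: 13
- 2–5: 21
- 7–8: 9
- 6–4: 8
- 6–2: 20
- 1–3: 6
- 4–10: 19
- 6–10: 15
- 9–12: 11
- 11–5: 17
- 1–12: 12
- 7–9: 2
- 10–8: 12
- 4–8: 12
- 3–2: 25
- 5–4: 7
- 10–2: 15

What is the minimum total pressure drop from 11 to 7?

Enumerating some paths:
11–5–4–7: 17+7+10 = 34
11–3–10–12–9–7: 5+13+7+11+2 = 38
11–3–1–12–9–7: 5+6+12+11+2 = 36
11–3–10–8–7: 5+13+12+9 = 39
Cheapest is 11–5–4–7 at 34 kPa.

34 kPa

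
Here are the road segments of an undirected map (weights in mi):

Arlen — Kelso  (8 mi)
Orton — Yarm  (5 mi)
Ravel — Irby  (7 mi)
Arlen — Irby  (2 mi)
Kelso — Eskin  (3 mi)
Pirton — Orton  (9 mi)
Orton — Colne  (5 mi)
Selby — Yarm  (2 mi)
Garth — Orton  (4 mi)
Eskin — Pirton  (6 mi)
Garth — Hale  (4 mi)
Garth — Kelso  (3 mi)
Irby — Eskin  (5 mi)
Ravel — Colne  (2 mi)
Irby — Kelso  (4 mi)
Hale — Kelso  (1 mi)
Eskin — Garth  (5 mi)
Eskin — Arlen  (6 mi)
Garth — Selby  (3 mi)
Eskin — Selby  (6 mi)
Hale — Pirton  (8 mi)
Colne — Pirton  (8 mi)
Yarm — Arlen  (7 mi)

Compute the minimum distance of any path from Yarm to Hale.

9 mi

Enumerating some paths:
Yarm → Orton → Garth → Hale: 5+4+4 = 13
Yarm → Orton → Garth → Kelso → Hale: 5+4+3+1 = 13
Yarm → Selby → Eskin → Kelso → Hale: 2+6+3+1 = 12
Yarm → Selby → Garth → Hale: 2+3+4 = 9
The minimum is 9 mi via Yarm → Selby → Garth → Hale.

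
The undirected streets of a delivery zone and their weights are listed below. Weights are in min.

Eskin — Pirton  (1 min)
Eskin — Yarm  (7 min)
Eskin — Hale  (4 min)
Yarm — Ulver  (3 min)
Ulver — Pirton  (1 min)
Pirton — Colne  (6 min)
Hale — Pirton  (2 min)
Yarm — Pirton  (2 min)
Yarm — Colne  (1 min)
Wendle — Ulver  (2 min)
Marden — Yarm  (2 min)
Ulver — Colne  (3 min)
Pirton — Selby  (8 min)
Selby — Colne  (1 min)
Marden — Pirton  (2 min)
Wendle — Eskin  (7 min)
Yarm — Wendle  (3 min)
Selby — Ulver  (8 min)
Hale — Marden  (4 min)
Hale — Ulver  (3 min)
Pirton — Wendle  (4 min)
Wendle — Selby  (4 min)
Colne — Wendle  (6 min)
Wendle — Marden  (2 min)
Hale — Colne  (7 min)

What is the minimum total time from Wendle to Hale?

5 min

Settle nodes by increasing distance from Wendle:
Wendle: 0
Ulver: 2  (via Wendle)
Marden: 2  (via Wendle)
Yarm: 3  (via Wendle)
Pirton: 3  (via Ulver)
Eskin: 4  (via Pirton)
Selby: 4  (via Wendle)
Colne: 4  (via Yarm)
Hale: 5  (via Ulver)
Shortest route: Wendle–Ulver–Hale = 5 min.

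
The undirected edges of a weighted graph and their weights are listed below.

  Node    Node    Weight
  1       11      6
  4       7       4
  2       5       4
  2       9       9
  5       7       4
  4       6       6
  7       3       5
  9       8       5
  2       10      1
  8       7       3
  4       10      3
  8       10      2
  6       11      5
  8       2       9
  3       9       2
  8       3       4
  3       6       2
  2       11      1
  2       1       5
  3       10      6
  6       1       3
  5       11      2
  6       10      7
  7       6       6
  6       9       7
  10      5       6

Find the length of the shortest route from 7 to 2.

Shortest distances from 7:
7: 0
8: 3  (via 7)
4: 4  (via 7)
5: 4  (via 7)
3: 5  (via 7)
10: 5  (via 8)
2: 6  (via 10)
Shortest route: 7–8–10–2 = 6.

6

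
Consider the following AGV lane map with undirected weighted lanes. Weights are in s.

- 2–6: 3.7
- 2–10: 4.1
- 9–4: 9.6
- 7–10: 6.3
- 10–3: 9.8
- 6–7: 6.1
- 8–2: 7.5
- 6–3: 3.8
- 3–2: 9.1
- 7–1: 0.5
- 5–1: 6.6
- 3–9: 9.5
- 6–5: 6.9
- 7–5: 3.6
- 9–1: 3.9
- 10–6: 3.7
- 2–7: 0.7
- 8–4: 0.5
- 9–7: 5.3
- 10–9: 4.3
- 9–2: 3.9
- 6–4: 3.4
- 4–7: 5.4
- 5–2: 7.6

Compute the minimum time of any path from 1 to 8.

6.4 s

Shortest distances from 1:
1: 0
7: 0.5  (via 1)
2: 1.2  (via 7)
9: 3.9  (via 1)
5: 4.1  (via 7)
6: 4.9  (via 2)
10: 5.3  (via 2)
4: 5.9  (via 7)
8: 6.4  (via 4)
Shortest route: 1 → 7 → 4 → 8 = 6.4 s.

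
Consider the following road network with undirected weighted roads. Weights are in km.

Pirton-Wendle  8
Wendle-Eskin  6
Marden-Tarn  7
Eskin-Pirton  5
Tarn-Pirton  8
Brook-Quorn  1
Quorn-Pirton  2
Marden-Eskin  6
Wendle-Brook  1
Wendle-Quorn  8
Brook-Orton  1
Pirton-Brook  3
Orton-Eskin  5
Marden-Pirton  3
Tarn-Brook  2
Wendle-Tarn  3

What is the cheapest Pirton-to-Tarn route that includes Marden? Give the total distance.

10 km

Best Pirton to Marden: Pirton–Marden costing 3
Best Marden to Tarn: Marden–Tarn costing 7
Total via Marden: 3 + 7 = 10 km.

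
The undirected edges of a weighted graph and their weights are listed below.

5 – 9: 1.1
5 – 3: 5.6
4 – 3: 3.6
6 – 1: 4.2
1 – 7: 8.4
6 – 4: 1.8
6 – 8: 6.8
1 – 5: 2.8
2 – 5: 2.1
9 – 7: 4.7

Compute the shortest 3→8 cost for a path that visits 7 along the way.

Shortest 3→7: 3–5–9–7 = 11.4
Shortest 7→8: 7–1–6–8 = 19.4
Total via 7: 11.4 + 19.4 = 30.8.

30.8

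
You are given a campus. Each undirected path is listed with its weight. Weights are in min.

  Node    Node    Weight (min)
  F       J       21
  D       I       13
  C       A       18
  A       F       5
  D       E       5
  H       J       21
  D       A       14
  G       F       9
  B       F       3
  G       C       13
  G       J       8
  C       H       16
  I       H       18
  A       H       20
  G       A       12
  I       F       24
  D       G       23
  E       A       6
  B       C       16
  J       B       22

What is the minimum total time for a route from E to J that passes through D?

36 min

Shortest E→D: E–D = 5
Best D to J: D–G–J costing 31
Total via D: 5 + 31 = 36 min.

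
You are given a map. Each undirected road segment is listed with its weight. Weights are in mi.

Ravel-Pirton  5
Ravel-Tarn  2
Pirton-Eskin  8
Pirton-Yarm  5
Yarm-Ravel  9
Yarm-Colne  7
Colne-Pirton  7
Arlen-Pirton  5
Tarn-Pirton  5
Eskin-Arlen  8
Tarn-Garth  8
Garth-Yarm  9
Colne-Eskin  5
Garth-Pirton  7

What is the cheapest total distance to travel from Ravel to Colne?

12 mi

Compare a few routes:
Ravel–Yarm–Colne: 9+7 = 16
Ravel–Pirton–Colne: 5+7 = 12
Ravel–Tarn–Pirton–Colne: 2+5+7 = 14
Cheapest is Ravel–Pirton–Colne at 12 mi.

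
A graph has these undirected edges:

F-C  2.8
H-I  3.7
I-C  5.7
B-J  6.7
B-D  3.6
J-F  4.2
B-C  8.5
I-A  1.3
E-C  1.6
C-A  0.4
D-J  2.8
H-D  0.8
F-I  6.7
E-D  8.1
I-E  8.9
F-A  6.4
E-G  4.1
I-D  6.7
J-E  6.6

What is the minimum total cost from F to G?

8.5

Enumerating some paths:
F - A - C - E - G: 6.4+0.4+1.6+4.1 = 12.5
F - I - A - C - E - G: 6.7+1.3+0.4+1.6+4.1 = 14.1
F - C - E - G: 2.8+1.6+4.1 = 8.5
The minimum is 8.5 via F - C - E - G.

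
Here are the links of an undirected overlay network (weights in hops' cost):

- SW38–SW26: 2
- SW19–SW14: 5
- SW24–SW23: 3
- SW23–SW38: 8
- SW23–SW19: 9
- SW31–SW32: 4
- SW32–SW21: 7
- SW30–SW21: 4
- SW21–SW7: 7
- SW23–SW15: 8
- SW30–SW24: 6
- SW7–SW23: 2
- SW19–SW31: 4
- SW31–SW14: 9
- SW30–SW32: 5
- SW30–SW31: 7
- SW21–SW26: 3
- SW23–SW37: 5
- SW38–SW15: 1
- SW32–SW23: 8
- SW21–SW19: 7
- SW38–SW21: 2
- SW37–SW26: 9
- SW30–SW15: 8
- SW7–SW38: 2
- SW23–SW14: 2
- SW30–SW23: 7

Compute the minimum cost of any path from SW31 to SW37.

Compare a few routes:
SW31–SW14–SW23–SW37: 9+2+5 = 16
SW31–SW32–SW23–SW37: 4+8+5 = 17
Cheapest is SW31–SW14–SW23–SW37 at 16 hops' cost.

16 hops' cost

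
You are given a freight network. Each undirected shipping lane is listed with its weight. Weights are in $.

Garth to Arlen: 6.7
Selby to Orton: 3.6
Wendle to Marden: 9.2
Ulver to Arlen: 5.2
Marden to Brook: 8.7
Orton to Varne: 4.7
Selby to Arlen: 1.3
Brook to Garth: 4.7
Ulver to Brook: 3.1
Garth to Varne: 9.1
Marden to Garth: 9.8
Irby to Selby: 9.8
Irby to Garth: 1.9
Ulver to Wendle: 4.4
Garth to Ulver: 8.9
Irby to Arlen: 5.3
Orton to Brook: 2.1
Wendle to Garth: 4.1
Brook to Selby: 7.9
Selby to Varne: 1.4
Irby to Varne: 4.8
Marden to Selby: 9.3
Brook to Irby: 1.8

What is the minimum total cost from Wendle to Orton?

$9.6

Compare a few routes:
Wendle - Ulver - Brook - Orton: 4.4+3.1+2.1 = 9.6
Wendle - Garth - Irby - Brook - Orton: 4.1+1.9+1.8+2.1 = 9.9
Cheapest is Wendle - Ulver - Brook - Orton at $9.6.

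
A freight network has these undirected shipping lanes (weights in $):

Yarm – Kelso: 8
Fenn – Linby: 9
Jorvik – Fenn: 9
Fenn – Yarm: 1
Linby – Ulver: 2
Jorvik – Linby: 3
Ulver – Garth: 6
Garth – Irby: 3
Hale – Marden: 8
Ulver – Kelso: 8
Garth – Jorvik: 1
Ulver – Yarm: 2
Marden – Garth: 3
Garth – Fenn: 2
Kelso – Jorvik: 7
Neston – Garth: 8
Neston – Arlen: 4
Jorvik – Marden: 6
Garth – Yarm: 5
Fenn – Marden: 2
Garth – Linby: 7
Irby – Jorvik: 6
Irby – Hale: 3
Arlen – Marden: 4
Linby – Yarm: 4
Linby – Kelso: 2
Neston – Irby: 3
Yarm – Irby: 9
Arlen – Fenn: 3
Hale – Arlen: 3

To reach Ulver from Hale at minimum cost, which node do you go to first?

Arlen

Candidate routes:
Hale - Irby - Garth - Fenn - Yarm - Ulver: 3+3+2+1+2 = 11
Hale - Arlen - Fenn - Yarm - Ulver: 3+3+1+2 = 9
The minimum is $9 via Hale - Arlen - Fenn - Yarm - Ulver.
So from Hale the first move is to Arlen.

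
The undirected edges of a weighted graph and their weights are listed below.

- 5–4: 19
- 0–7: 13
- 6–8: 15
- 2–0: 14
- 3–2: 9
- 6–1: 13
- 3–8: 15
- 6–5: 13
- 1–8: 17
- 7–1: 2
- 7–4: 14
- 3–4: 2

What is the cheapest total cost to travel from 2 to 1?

Running Dijkstra from 2:
2: 0
3: 9  (via 2)
4: 11  (via 3)
0: 14  (via 2)
8: 24  (via 3)
7: 25  (via 4)
1: 27  (via 7)
Shortest route: 2–3–4–7–1 = 27.

27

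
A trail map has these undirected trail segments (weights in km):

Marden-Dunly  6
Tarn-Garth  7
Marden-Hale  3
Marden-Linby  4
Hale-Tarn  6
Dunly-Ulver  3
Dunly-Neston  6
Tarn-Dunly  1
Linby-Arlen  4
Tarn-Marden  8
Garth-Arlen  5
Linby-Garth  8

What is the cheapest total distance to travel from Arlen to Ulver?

16 km

Settle nodes by increasing distance from Arlen:
Arlen: 0
Linby: 4  (via Arlen)
Garth: 5  (via Arlen)
Marden: 8  (via Linby)
Hale: 11  (via Marden)
Tarn: 12  (via Garth)
Dunly: 13  (via Tarn)
Ulver: 16  (via Dunly)
Shortest route: Arlen–Garth–Tarn–Dunly–Ulver = 16 km.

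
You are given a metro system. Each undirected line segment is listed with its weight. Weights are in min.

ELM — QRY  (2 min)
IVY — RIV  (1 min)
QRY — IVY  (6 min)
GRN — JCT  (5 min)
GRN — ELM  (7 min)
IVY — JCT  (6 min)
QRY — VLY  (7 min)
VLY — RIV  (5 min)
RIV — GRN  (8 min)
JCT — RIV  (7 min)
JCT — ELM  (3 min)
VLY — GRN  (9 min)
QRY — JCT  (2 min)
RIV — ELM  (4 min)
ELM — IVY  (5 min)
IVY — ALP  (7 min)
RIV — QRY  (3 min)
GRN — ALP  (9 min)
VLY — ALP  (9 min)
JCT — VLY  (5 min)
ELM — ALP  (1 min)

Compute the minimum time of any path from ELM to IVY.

Candidate routes:
ELM–IVY: 5 = 5
ELM–QRY–RIV–IVY: 2+3+1 = 6
The minimum is 5 min via ELM–IVY.

5 min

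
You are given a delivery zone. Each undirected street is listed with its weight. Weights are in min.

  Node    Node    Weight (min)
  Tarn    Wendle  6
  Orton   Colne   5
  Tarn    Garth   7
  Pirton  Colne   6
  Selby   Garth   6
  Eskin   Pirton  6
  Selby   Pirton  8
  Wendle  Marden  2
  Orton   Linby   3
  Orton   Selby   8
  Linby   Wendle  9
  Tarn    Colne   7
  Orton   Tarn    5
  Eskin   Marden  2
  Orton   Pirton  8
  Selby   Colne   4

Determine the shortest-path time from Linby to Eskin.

13 min

Compare a few routes:
Linby → Orton → Pirton → Eskin: 3+8+6 = 17
Linby → Orton → Tarn → Wendle → Marden → Eskin: 3+5+6+2+2 = 18
Linby → Wendle → Marden → Eskin: 9+2+2 = 13
Cheapest is Linby → Wendle → Marden → Eskin at 13 min.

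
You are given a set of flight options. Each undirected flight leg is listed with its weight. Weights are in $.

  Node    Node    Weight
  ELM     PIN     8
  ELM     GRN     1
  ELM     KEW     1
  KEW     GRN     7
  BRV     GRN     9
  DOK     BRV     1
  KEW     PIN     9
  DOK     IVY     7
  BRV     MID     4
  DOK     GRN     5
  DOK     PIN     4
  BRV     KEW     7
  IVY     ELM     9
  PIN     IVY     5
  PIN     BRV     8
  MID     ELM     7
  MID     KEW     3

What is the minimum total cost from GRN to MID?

Enumerating some paths:
GRN - ELM - KEW - MID: 1+1+3 = 5
GRN - ELM - MID: 1+7 = 8
Cheapest is GRN - ELM - KEW - MID at $5.

$5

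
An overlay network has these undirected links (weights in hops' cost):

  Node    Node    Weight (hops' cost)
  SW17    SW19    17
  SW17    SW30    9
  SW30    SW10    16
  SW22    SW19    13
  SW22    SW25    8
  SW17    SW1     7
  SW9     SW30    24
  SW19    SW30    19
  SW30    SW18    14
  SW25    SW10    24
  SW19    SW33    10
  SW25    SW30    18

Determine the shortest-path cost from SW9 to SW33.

53 hops' cost

Settle nodes by increasing distance from SW9:
SW9: 0
SW30: 24  (via SW9)
SW17: 33  (via SW30)
SW18: 38  (via SW30)
SW10: 40  (via SW30)
SW1: 40  (via SW17)
SW25: 42  (via SW30)
SW19: 43  (via SW30)
SW22: 50  (via SW25)
SW33: 53  (via SW19)
Shortest route: SW9 → SW30 → SW19 → SW33 = 53 hops' cost.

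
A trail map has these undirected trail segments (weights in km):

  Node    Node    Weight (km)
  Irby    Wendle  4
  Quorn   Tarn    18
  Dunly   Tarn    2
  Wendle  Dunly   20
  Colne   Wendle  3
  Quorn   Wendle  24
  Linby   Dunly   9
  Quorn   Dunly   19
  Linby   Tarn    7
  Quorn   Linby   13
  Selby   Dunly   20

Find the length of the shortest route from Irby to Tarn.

26 km

Compare a few routes:
Irby - Wendle - Dunly - Tarn: 4+20+2 = 26
Irby - Wendle - Dunly - Linby - Tarn: 4+20+9+7 = 40
Irby - Wendle - Quorn - Tarn: 4+24+18 = 46
The minimum is 26 km via Irby - Wendle - Dunly - Tarn.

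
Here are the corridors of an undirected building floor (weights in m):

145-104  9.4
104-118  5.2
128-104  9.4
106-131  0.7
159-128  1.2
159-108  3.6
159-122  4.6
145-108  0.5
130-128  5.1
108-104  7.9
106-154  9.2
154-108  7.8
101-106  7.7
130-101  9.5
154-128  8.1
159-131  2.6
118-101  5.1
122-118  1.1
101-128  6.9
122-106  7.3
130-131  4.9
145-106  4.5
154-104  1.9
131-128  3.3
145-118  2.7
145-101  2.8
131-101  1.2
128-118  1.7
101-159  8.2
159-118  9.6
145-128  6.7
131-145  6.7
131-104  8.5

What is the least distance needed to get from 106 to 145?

4.5 m

Shortest distances from 106:
106: 0
131: 0.7  (via 106)
101: 1.9  (via 131)
159: 3.3  (via 131)
128: 4  (via 131)
145: 4.5  (via 106)
Shortest route: 106–145 = 4.5 m.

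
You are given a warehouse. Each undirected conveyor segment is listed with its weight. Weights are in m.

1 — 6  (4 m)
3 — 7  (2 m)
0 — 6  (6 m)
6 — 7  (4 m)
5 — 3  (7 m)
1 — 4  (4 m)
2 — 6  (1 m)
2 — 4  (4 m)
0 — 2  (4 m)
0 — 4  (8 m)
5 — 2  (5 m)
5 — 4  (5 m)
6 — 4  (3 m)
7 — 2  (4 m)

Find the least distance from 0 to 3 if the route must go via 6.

Shortest 0→6: 0–2–6 = 5
Best 6 to 3: 6–7–3 costing 6
Total via 6: 5 + 6 = 11 m.

11 m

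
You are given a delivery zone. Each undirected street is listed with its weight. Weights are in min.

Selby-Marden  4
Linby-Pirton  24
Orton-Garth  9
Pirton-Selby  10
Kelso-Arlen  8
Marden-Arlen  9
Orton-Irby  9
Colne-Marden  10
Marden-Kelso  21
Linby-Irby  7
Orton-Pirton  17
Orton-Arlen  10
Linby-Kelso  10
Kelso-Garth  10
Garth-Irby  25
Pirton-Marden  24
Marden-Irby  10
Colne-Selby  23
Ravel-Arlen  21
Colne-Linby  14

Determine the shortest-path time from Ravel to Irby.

40 min

Settle nodes by increasing distance from Ravel:
Ravel: 0
Arlen: 21  (via Ravel)
Kelso: 29  (via Arlen)
Marden: 30  (via Arlen)
Orton: 31  (via Arlen)
Selby: 34  (via Marden)
Linby: 39  (via Kelso)
Garth: 39  (via Kelso)
Irby: 40  (via Marden)
Shortest route: Ravel → Arlen → Marden → Irby = 40 min.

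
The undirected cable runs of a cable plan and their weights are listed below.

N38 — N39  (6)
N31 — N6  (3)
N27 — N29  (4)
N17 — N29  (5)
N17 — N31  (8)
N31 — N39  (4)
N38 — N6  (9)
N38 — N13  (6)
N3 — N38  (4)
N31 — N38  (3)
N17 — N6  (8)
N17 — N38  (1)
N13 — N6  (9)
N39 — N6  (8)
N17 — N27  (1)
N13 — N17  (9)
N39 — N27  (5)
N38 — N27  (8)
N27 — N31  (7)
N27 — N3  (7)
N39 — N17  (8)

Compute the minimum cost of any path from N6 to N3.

10

Shortest distances from N6:
N6: 0
N31: 3  (via N6)
N38: 6  (via N31)
N17: 7  (via N38)
N39: 7  (via N31)
N27: 8  (via N17)
N13: 9  (via N6)
N3: 10  (via N38)
Shortest route: N6 → N31 → N38 → N3 = 10.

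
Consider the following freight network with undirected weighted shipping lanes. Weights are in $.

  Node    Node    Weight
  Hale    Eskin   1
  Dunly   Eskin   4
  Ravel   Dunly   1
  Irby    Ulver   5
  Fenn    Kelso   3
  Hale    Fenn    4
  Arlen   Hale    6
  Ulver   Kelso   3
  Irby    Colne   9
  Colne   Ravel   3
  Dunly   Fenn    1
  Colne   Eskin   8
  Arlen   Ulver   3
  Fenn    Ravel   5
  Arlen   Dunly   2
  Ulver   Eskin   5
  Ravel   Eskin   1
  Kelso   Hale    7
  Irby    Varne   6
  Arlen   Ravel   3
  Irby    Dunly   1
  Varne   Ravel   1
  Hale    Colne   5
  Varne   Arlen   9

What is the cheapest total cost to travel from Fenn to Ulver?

Shortest distances from Fenn:
Fenn: 0
Dunly: 1  (via Fenn)
Ravel: 2  (via Dunly)
Irby: 2  (via Dunly)
Kelso: 3  (via Fenn)
Arlen: 3  (via Dunly)
Eskin: 3  (via Ravel)
Varne: 3  (via Ravel)
Hale: 4  (via Fenn)
Colne: 5  (via Ravel)
Ulver: 6  (via Kelso)
Shortest route: Fenn → Kelso → Ulver = $6.

$6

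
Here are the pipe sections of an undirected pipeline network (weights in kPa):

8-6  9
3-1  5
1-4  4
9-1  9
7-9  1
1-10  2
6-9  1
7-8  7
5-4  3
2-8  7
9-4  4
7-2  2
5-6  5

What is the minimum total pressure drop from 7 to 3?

Compare a few routes:
7 → 9 → 4 → 1 → 3: 1+4+4+5 = 14
7 → 9 → 1 → 3: 1+9+5 = 15
The minimum is 14 kPa via 7 → 9 → 4 → 1 → 3.

14 kPa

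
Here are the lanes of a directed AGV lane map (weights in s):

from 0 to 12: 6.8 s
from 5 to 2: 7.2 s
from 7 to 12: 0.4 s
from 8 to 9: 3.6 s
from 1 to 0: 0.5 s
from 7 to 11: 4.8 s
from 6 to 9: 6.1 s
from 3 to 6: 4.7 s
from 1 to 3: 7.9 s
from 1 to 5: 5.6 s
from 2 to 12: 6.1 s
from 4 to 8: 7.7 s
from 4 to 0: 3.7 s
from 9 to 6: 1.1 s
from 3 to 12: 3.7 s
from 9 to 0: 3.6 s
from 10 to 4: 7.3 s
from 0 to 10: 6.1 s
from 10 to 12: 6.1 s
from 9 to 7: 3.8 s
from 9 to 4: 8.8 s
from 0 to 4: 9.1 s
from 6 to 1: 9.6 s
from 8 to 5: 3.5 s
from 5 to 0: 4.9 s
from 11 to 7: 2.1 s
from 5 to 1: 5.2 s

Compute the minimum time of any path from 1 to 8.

17.3 s

Candidate routes:
1 → 0 → 4 → 8: 0.5+9.1+7.7 = 17.3
1 → 0 → 10 → 4 → 8: 0.5+6.1+7.3+7.7 = 21.6
1 → 5 → 0 → 4 → 8: 5.6+4.9+9.1+7.7 = 27.3
Cheapest is 1 → 0 → 4 → 8 at 17.3 s.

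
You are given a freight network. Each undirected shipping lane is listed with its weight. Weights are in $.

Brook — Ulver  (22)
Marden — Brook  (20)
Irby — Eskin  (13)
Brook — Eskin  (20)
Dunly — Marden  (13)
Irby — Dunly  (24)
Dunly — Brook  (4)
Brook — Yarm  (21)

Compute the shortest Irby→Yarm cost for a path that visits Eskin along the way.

$54

Best Irby to Eskin: Irby–Eskin costing 13
Shortest Eskin→Yarm: Eskin–Brook–Yarm = 41
Total via Eskin: 13 + 41 = $54.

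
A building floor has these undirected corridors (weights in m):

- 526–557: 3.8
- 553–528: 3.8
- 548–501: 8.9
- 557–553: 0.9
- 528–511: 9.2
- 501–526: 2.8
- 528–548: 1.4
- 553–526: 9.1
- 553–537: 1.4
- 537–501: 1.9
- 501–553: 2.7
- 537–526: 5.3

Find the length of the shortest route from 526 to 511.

Running Dijkstra from 526:
526: 0
501: 2.8  (via 526)
557: 3.8  (via 526)
537: 4.7  (via 501)
553: 4.7  (via 557)
528: 8.5  (via 553)
548: 9.9  (via 528)
511: 17.7  (via 528)
Shortest route: 526–557–553–528–511 = 17.7 m.

17.7 m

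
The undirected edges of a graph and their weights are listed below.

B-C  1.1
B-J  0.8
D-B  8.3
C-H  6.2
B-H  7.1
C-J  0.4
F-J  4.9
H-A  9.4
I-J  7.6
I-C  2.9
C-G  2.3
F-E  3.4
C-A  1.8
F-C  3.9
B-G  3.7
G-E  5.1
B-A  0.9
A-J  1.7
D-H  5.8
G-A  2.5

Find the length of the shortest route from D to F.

Enumerating some paths:
D → B → C → F: 8.3+1.1+3.9 = 13.3
D → B → J → C → F: 8.3+0.8+0.4+3.9 = 13.4
D → B → J → F: 8.3+0.8+4.9 = 14
The minimum is 13.3 via D → B → C → F.

13.3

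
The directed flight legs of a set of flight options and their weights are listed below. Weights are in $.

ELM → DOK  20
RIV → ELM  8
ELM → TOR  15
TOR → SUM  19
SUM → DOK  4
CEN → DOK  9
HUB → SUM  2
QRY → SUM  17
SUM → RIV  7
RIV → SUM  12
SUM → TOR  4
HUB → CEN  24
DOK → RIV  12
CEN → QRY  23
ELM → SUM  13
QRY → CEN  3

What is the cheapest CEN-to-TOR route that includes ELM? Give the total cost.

$44

Shortest CEN→ELM: CEN → DOK → RIV → ELM = 29
Best ELM to TOR: ELM → TOR costing 15
Total via ELM: 29 + 15 = $44.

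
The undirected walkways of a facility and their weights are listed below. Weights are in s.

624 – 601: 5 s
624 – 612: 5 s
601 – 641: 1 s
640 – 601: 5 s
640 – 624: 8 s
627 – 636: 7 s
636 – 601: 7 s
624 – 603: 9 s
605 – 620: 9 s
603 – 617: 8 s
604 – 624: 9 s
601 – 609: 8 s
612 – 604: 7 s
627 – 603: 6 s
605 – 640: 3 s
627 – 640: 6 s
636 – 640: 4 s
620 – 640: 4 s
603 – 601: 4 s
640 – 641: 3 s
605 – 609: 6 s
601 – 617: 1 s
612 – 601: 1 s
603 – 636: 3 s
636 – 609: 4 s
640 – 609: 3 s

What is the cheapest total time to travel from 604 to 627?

18 s

Shortest distances from 604:
604: 0
612: 7  (via 604)
601: 8  (via 612)
624: 9  (via 604)
641: 9  (via 601)
617: 9  (via 601)
640: 12  (via 641)
603: 12  (via 601)
609: 15  (via 640)
605: 15  (via 640)
636: 15  (via 601)
620: 16  (via 640)
627: 18  (via 640)
Shortest route: 604 → 612 → 601 → 641 → 640 → 627 = 18 s.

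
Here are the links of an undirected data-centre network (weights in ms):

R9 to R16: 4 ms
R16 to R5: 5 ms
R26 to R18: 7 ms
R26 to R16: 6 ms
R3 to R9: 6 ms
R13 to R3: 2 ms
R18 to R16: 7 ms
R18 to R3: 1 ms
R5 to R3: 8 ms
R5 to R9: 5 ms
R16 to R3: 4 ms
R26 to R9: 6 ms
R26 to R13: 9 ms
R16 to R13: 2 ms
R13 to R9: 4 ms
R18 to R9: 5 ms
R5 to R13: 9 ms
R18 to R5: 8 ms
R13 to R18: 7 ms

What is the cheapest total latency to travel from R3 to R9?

6 ms

Compare a few routes:
R3 → R16 → R9: 4+4 = 8
R3 → R9: 6 = 6
Cheapest is R3 → R9 at 6 ms.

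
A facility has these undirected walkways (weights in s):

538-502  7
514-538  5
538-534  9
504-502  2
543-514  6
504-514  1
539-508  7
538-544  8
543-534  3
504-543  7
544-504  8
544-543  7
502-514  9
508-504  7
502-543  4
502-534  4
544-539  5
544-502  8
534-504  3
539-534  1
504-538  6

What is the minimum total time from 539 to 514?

Candidate routes:
539–534–502–504–514: 1+4+2+1 = 8
539–534–543–514: 1+3+6 = 10
539–534–504–514: 1+3+1 = 5
The minimum is 5 s via 539–534–504–514.

5 s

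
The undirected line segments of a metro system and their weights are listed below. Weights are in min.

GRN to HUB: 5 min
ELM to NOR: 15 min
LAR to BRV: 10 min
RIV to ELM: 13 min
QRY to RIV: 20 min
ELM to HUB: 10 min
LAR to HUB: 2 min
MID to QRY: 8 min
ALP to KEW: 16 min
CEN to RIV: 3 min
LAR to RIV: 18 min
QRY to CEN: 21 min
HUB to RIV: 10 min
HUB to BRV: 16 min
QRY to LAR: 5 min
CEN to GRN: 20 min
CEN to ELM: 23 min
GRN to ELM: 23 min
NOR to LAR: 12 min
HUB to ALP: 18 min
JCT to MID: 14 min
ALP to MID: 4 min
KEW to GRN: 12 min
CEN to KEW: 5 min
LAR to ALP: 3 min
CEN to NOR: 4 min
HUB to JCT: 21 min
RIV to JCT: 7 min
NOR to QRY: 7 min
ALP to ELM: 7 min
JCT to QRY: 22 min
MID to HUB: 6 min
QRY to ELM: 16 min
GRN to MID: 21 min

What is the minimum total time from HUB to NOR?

14 min

Running Dijkstra from HUB:
HUB: 0
LAR: 2  (via HUB)
ALP: 5  (via LAR)
GRN: 5  (via HUB)
MID: 6  (via HUB)
QRY: 7  (via LAR)
ELM: 10  (via HUB)
RIV: 10  (via HUB)
BRV: 12  (via LAR)
CEN: 13  (via RIV)
NOR: 14  (via LAR)
Shortest route: HUB–LAR–NOR = 14 min.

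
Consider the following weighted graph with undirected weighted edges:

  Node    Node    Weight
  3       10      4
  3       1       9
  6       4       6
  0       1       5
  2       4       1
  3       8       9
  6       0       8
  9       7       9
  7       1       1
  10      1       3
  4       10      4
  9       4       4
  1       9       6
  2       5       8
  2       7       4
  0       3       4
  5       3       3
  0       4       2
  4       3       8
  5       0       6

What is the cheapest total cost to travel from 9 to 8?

Candidate routes:
9 - 4 - 0 - 3 - 8: 4+2+4+9 = 19
9 - 4 - 10 - 3 - 8: 4+4+4+9 = 21
9 - 4 - 3 - 8: 4+8+9 = 21
9 - 1 - 10 - 3 - 8: 6+3+4+9 = 22
The minimum is 19 via 9 - 4 - 0 - 3 - 8.

19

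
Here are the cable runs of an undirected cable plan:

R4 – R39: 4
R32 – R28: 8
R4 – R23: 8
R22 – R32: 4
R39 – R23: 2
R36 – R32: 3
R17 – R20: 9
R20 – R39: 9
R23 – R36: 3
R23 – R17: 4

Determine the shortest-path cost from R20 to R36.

14

Candidate routes:
R20–R17–R23–R36: 9+4+3 = 16
R20–R39–R23–R36: 9+2+3 = 14
The minimum is 14 via R20–R39–R23–R36.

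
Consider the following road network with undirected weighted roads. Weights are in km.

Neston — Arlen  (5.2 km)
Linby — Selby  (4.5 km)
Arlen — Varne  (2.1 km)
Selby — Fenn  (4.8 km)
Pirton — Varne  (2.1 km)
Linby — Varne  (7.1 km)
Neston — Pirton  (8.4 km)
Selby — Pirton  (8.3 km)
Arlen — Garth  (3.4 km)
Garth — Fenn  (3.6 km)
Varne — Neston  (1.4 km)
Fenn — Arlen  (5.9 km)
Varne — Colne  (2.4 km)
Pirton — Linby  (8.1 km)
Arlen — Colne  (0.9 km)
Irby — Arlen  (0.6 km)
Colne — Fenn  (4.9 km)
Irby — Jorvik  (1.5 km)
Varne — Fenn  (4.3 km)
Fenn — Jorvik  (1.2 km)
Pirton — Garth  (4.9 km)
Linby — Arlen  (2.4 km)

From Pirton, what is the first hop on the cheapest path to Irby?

Candidate routes:
Pirton–Garth–Arlen–Irby: 4.9+3.4+0.6 = 8.9
Pirton–Varne–Arlen–Irby: 2.1+2.1+0.6 = 4.8
Pirton–Varne–Fenn–Jorvik–Irby: 2.1+4.3+1.2+1.5 = 9.1
Pirton–Varne–Colne–Arlen–Irby: 2.1+2.4+0.9+0.6 = 6
The minimum is 4.8 km via Pirton–Varne–Arlen–Irby.
So from Pirton the first move is to Varne.

Varne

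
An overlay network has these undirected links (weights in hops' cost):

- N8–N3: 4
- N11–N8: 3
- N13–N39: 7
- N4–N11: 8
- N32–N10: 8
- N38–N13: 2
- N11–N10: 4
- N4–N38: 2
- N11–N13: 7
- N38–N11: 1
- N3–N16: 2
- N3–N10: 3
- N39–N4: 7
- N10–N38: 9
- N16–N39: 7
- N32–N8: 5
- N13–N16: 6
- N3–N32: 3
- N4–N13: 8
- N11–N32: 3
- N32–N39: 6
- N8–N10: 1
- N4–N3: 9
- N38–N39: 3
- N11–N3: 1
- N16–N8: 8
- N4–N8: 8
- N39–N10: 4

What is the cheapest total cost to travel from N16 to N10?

5 hops' cost

Enumerating some paths:
N16 → N3 → N11 → N10: 2+1+4 = 7
N16 → N3 → N10: 2+3 = 5
N16 → N3 → N8 → N10: 2+4+1 = 7
N16 → N3 → N11 → N8 → N10: 2+1+3+1 = 7
Cheapest is N16 → N3 → N10 at 5 hops' cost.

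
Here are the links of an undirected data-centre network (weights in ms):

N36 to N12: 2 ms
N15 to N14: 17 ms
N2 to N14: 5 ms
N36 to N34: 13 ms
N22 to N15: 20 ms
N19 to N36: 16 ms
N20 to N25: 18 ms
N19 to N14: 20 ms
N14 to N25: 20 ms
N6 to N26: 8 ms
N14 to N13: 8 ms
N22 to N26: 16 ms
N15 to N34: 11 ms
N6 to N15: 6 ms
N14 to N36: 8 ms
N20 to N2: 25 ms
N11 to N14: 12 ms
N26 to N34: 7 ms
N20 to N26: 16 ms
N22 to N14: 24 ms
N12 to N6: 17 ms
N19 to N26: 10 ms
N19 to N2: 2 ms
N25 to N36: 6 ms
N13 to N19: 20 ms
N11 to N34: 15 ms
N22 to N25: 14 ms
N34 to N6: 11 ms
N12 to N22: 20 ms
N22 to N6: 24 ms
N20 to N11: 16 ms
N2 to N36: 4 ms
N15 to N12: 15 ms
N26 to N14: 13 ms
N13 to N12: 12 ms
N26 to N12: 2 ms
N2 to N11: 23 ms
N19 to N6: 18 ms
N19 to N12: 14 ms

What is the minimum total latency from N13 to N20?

Shortest distances from N13:
N13: 0
N14: 8  (via N13)
N12: 12  (via N13)
N2: 13  (via N14)
N36: 14  (via N12)
N26: 14  (via N12)
N19: 15  (via N2)
N25: 20  (via N36)
N11: 20  (via N14)
N34: 21  (via N26)
N6: 22  (via N26)
N15: 25  (via N14)
N22: 30  (via N26)
N20: 30  (via N26)
Shortest route: N13 → N12 → N26 → N20 = 30 ms.

30 ms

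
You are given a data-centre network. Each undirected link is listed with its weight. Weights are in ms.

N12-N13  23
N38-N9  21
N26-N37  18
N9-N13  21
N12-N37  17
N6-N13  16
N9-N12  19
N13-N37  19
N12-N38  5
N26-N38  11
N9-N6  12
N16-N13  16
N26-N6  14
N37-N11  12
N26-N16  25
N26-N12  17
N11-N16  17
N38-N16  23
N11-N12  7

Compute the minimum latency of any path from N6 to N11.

Shortest distances from N6:
N6: 0
N9: 12  (via N6)
N26: 14  (via N6)
N13: 16  (via N6)
N38: 25  (via N26)
N12: 30  (via N38)
N16: 32  (via N13)
N37: 32  (via N26)
N11: 37  (via N12)
Shortest route: N6 → N26 → N38 → N12 → N11 = 37 ms.

37 ms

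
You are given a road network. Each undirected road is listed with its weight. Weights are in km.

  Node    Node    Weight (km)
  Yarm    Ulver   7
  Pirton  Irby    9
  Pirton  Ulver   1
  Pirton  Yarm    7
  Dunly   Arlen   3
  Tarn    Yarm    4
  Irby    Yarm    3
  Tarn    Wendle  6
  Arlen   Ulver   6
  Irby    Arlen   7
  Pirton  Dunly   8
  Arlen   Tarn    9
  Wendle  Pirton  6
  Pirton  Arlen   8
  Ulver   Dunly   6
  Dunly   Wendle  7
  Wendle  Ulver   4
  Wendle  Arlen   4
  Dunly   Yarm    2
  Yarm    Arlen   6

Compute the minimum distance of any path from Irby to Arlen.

7 km

Candidate routes:
Irby - Yarm - Dunly - Arlen: 3+2+3 = 8
Irby - Yarm - Arlen: 3+6 = 9
Irby - Arlen: 7 = 7
Irby - Pirton - Ulver - Arlen: 9+1+6 = 16
Cheapest is Irby - Arlen at 7 km.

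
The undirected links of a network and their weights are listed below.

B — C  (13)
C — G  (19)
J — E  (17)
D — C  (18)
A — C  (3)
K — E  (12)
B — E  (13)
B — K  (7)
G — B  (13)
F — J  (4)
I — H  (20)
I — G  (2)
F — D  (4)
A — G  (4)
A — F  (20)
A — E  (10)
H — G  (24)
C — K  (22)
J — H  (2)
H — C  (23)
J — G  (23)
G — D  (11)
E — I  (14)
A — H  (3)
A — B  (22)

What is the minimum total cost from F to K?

31

Shortest distances from F:
F: 0
D: 4  (via F)
J: 4  (via F)
H: 6  (via J)
A: 9  (via H)
C: 12  (via A)
G: 13  (via A)
I: 15  (via G)
E: 19  (via A)
B: 25  (via C)
K: 31  (via E)
Shortest route: F → J → H → A → E → K = 31.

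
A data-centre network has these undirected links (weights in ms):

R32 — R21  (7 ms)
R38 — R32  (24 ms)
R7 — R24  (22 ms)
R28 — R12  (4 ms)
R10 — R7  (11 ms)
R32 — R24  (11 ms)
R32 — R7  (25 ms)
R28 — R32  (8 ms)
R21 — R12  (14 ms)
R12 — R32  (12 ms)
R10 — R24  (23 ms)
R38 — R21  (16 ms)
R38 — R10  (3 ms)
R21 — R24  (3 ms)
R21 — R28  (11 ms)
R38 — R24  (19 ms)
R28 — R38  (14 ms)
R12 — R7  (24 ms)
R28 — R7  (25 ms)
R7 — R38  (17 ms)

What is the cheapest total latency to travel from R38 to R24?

19 ms

Compare a few routes:
R38 → R28 → R21 → R24: 14+11+3 = 28
R38 → R28 → R32 → R21 → R24: 14+8+7+3 = 32
R38 → R10 → R24: 3+23 = 26
R38 → R24: 19 = 19
The minimum is 19 ms via R38 → R24.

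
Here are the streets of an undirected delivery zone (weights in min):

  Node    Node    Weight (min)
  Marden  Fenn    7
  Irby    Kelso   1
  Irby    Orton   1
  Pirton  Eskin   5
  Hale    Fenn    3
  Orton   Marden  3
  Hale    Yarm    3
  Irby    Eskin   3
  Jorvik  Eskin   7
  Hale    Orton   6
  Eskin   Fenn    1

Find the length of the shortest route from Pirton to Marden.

Settle nodes by increasing distance from Pirton:
Pirton: 0
Eskin: 5  (via Pirton)
Fenn: 6  (via Eskin)
Irby: 8  (via Eskin)
Kelso: 9  (via Irby)
Hale: 9  (via Fenn)
Orton: 9  (via Irby)
Yarm: 12  (via Hale)
Marden: 12  (via Orton)
Shortest route: Pirton–Eskin–Irby–Orton–Marden = 12 min.

12 min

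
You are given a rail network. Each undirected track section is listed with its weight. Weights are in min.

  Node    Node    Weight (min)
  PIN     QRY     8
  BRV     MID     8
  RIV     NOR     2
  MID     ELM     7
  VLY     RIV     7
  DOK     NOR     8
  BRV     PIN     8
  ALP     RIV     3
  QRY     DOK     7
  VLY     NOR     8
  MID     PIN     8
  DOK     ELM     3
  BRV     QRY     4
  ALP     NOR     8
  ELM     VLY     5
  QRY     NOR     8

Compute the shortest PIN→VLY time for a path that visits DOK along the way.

23 min

Shortest PIN→DOK: PIN–QRY–DOK = 15
Best DOK to VLY: DOK–ELM–VLY costing 8
Total via DOK: 15 + 8 = 23 min.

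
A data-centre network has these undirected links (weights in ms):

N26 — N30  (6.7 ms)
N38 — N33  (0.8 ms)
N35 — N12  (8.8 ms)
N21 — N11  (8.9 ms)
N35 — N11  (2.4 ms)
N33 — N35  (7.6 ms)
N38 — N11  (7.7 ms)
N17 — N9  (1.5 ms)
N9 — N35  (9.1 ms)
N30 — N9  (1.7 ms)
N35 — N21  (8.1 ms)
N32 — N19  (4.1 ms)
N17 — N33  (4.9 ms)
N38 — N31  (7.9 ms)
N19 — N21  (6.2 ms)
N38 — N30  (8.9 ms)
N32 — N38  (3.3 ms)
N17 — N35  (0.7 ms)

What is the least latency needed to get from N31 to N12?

23.1 ms

Settle nodes by increasing distance from N31:
N31: 0
N38: 7.9  (via N31)
N33: 8.7  (via N38)
N32: 11.2  (via N38)
N17: 13.6  (via N33)
N35: 14.3  (via N17)
N9: 15.1  (via N17)
N19: 15.3  (via N32)
N11: 15.6  (via N38)
N30: 16.8  (via N38)
N21: 21.5  (via N19)
N12: 23.1  (via N35)
Shortest route: N31–N38–N33–N17–N35–N12 = 23.1 ms.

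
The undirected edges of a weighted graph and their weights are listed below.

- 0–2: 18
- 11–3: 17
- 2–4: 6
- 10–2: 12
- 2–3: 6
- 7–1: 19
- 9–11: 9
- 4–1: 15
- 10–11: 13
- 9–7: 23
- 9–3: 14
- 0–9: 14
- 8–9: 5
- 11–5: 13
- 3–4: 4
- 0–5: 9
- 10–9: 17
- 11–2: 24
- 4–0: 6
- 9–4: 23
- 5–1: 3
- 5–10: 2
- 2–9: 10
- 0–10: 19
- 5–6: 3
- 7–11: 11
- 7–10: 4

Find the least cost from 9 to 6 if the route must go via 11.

25

Best 9 to 11: 9–11 costing 9
Best 11 to 6: 11–5–6 costing 16
Total via 11: 9 + 16 = 25.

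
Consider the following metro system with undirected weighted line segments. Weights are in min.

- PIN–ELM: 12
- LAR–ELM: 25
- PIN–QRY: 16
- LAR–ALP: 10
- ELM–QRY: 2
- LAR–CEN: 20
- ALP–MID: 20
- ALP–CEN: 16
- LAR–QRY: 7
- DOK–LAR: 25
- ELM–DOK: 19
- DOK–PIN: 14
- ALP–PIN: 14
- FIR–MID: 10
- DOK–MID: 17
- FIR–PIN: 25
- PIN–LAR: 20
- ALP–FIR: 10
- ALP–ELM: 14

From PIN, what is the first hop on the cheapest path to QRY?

ELM

Candidate routes:
PIN - ELM - QRY: 12+2 = 14
PIN - QRY: 16 = 16
The minimum is 14 min via PIN - ELM - QRY.
So from PIN the first move is to ELM.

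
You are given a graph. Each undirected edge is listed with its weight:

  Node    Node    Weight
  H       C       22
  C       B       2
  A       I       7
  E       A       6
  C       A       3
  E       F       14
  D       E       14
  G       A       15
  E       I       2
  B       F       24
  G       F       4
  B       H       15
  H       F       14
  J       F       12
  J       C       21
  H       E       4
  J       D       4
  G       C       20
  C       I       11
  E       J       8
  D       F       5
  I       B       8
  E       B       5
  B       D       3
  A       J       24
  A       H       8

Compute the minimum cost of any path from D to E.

8

Running Dijkstra from D:
D: 0
B: 3  (via D)
J: 4  (via D)
C: 5  (via B)
F: 5  (via D)
A: 8  (via C)
E: 8  (via B)
Shortest route: D–B–E = 8.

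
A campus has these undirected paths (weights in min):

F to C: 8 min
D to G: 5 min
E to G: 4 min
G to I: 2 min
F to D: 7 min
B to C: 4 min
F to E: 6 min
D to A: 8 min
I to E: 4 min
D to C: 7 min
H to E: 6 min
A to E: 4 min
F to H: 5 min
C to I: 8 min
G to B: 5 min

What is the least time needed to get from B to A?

Running Dijkstra from B:
B: 0
C: 4  (via B)
G: 5  (via B)
I: 7  (via G)
E: 9  (via G)
D: 10  (via G)
F: 12  (via C)
A: 13  (via E)
Shortest route: B → G → E → A = 13 min.

13 min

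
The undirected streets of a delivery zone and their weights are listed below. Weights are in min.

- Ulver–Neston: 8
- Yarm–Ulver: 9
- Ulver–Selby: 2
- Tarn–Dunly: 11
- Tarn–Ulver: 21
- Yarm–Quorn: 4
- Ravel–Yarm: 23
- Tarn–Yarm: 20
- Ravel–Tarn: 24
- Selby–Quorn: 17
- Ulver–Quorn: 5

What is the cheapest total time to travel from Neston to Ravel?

40 min

Compare a few routes:
Neston–Ulver–Selby–Quorn–Yarm–Ravel: 8+2+17+4+23 = 54
Neston–Ulver–Tarn–Ravel: 8+21+24 = 53
Neston–Ulver–Yarm–Ravel: 8+9+23 = 40
The minimum is 40 min via Neston–Ulver–Yarm–Ravel.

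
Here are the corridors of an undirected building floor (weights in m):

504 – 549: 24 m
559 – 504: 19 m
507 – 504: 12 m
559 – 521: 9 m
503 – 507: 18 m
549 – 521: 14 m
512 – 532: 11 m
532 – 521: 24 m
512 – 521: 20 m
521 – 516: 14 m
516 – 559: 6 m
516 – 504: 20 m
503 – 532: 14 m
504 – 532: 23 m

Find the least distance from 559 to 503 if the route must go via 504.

49 m

Shortest 559→504: 559 → 504 = 19
Shortest 504→503: 504 → 507 → 503 = 30
Total via 504: 19 + 30 = 49 m.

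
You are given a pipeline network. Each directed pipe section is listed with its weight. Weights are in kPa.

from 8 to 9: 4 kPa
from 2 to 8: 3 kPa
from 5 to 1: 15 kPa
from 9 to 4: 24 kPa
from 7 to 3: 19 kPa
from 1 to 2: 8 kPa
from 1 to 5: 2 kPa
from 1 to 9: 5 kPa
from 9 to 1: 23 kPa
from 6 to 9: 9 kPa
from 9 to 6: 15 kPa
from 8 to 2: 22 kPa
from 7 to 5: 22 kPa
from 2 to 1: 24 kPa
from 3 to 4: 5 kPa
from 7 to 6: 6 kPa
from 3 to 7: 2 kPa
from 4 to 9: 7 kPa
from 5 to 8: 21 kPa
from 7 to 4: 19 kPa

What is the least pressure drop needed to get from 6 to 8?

43 kPa

Shortest distances from 6:
6: 0
9: 9  (via 6)
1: 32  (via 9)
4: 33  (via 9)
5: 34  (via 1)
2: 40  (via 1)
8: 43  (via 2)
Shortest route: 6 → 9 → 1 → 2 → 8 = 43 kPa.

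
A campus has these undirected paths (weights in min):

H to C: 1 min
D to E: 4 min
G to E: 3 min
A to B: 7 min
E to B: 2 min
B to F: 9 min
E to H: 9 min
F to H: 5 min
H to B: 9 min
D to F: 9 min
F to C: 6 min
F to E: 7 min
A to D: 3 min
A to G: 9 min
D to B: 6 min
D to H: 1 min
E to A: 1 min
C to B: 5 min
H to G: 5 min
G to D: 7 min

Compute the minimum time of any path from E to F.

Enumerating some paths:
E–D–H–F: 4+1+5 = 10
E–F: 7 = 7
Cheapest is E–F at 7 min.

7 min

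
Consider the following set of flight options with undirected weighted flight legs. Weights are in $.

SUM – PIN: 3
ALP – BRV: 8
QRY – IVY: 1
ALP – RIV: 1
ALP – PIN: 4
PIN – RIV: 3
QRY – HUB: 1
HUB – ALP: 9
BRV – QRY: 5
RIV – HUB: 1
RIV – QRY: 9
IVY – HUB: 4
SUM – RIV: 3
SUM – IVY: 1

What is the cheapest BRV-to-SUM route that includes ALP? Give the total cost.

$12

Best BRV to ALP: BRV–ALP costing 8
Shortest ALP→SUM: ALP–RIV–SUM = 4
Total via ALP: 8 + 4 = $12.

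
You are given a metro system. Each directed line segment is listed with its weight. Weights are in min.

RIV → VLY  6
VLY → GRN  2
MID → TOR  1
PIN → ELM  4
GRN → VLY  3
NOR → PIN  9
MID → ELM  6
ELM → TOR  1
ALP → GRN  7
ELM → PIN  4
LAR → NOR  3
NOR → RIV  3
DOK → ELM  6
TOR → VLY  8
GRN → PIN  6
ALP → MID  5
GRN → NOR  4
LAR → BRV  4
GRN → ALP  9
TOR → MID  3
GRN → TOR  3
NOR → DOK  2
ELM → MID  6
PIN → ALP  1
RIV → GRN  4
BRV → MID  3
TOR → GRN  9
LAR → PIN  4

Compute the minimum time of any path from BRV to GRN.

Candidate routes:
BRV - MID - ELM - TOR - VLY - GRN: 3+6+1+8+2 = 20
BRV - MID - ELM - TOR - GRN: 3+6+1+9 = 19
BRV - MID - TOR - GRN: 3+1+9 = 13
BRV - MID - TOR - VLY - GRN: 3+1+8+2 = 14
Cheapest is BRV - MID - TOR - GRN at 13 min.

13 min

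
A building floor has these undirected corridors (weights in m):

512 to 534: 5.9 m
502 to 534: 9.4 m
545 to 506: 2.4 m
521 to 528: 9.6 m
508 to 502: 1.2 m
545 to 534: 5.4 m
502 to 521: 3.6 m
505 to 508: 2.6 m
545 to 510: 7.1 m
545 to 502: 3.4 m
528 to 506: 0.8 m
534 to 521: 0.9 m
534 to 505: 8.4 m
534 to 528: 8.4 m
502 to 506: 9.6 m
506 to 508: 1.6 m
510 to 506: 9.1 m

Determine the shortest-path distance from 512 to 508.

Settle nodes by increasing distance from 512:
512: 0
534: 5.9  (via 512)
521: 6.8  (via 534)
502: 10.4  (via 521)
545: 11.3  (via 534)
508: 11.6  (via 502)
Shortest route: 512 → 534 → 521 → 502 → 508 = 11.6 m.

11.6 m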